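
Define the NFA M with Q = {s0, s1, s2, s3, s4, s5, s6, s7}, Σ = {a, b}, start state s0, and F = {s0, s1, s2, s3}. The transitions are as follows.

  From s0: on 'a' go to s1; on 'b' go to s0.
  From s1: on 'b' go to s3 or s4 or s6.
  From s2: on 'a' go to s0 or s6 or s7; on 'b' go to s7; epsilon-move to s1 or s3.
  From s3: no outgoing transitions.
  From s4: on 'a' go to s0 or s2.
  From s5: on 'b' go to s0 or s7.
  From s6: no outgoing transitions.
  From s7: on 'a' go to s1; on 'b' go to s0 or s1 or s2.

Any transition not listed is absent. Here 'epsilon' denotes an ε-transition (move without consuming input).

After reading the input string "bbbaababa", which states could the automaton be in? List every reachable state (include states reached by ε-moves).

∅

Start in {s0}.
Read 'b': s0→{s0}; now {s0}.
Read 'b': s0→{s0}; now {s0}.
Read 'b': s0→{s0}; now {s0}.
Read 'a': s0→{s1}; now {s1}.
Read 'a': s1→∅; now ∅.
The set is empty and remains empty for the remaining 4 symbols.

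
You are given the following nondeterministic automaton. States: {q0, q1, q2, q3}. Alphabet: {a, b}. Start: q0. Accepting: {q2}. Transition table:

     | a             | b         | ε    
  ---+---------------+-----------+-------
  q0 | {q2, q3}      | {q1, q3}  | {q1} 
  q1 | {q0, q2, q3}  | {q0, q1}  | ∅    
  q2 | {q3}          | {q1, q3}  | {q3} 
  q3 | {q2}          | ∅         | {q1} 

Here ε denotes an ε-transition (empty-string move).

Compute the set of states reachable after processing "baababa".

Start: ε-closure({q0}) = {q0, q1}.
Read 'b': q0→{q1, q3}, q1→{q0, q1}; now {q0, q1, q3}.
Read 'a': q0→{q2, q3}, q1→{q0, q2, q3}, q3→{q2}; union {q0, q2, q3}; ε-closure = {q0, q1, q2, q3}.
Read 'a': q0→{q2, q3}, q1→{q0, q2, q3}, q2→{q3}, q3→{q2}; union {q0, q2, q3}; ε-closure = {q0, q1, q2, q3}.
Read 'b': q0→{q1, q3}, q1→{q0, q1}, q2→{q1, q3}, q3→∅; now {q0, q1, q3}.
Read 'a': q0→{q2, q3}, q1→{q0, q2, q3}, q3→{q2}; union {q0, q2, q3}; ε-closure = {q0, q1, q2, q3}.
Read 'b': q0→{q1, q3}, q1→{q0, q1}, q2→{q1, q3}, q3→∅; now {q0, q1, q3}.
Read 'a': q0→{q2, q3}, q1→{q0, q2, q3}, q3→{q2}; union {q0, q2, q3}; ε-closure = {q0, q1, q2, q3}.

{q0, q1, q2, q3}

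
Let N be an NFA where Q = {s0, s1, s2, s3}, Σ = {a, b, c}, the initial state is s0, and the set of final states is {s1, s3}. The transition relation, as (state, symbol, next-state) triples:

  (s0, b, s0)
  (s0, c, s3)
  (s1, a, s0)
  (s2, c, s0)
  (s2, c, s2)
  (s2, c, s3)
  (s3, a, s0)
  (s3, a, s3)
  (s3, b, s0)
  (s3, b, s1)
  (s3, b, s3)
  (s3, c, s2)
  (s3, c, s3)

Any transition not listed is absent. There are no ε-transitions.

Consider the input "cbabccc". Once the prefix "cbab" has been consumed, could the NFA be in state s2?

Start in {s0}.
Read 'c': {s0} → {s3}.
Read 'b': {s3} → {s0, s1, s3}.
Read 'a': {s0, s1, s3} → {s0, s3}.
Read 'b': {s0, s3} → {s0, s1, s3}.
State s2 is not in {s0, s1, s3}.

No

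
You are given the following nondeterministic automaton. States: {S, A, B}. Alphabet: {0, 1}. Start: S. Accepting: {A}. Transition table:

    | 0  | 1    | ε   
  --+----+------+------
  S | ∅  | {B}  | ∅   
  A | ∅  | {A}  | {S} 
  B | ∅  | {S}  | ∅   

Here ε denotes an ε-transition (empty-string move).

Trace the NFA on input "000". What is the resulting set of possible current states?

Start in {S}.
Read '0': {S} → ∅.
The set is empty and remains empty for the remaining 2 symbols.

∅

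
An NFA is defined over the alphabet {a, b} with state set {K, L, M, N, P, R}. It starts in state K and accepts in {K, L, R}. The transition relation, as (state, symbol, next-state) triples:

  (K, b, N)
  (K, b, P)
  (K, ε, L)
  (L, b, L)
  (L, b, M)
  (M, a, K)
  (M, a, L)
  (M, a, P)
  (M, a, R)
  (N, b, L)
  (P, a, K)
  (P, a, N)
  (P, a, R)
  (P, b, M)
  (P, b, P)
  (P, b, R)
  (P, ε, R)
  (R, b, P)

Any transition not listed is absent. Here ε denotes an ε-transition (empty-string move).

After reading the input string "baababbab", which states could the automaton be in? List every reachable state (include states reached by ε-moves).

{L, M, N, P, R}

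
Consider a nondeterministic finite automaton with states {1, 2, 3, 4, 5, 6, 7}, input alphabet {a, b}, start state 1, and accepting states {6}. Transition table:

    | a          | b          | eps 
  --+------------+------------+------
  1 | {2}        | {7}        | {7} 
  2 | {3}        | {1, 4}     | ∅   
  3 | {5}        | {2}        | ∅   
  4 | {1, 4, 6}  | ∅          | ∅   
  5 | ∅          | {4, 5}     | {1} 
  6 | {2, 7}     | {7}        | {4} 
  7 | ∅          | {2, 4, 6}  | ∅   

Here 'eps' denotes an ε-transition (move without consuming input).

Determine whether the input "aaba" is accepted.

No

Start: ε-closure({1}) = {1, 7}.
Read 'a': 1→{2}, 7→∅; now {2}.
Read 'a': 2→{3}; now {3}.
Read 'b': 3→{2}; now {2}.
Read 'a': 2→{3}; now {3}.
The final set {3} contains no accepting state.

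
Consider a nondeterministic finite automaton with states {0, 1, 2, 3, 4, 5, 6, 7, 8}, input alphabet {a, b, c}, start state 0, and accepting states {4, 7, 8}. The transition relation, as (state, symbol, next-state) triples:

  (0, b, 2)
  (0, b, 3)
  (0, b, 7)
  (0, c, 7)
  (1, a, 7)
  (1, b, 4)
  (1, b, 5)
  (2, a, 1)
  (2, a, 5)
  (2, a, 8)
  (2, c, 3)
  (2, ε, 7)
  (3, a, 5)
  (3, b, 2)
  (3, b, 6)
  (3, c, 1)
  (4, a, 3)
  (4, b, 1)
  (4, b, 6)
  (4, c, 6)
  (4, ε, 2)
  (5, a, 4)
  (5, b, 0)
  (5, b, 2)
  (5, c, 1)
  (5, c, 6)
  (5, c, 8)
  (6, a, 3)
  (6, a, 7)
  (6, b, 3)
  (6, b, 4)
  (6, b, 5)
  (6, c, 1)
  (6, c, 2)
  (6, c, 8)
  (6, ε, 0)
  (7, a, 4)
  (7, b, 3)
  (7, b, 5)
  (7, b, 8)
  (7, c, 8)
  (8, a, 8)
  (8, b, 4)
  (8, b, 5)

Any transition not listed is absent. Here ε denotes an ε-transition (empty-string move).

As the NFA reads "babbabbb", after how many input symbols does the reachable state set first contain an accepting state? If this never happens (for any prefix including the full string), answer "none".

Start in {0}.
Read 'b': 0→{2, 3, 7}; now {2, 3, 7}.
None of the earlier sets intersect F, but {2, 3, 7} does.

1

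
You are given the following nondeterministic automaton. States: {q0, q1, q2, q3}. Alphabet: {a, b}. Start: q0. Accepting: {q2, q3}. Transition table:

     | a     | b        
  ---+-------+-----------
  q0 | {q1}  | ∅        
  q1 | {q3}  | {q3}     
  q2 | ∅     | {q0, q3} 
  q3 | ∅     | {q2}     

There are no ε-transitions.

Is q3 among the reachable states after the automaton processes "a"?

Start in {q0}.
Read 'a': {q0} → {q1}.
State q3 is not in {q1}.

No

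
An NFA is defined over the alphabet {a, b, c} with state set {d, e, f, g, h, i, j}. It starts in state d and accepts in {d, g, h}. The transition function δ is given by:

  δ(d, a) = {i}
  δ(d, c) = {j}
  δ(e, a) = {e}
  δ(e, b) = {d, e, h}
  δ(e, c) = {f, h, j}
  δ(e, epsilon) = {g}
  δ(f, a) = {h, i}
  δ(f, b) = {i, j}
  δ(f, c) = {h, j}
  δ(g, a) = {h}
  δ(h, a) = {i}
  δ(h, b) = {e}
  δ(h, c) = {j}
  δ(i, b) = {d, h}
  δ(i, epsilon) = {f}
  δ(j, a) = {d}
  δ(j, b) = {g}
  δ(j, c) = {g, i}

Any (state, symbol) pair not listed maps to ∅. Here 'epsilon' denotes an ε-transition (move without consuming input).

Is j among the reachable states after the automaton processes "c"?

Yes

Start in {d}.
Read 'c': {d} → {j}.
State j is in {j}.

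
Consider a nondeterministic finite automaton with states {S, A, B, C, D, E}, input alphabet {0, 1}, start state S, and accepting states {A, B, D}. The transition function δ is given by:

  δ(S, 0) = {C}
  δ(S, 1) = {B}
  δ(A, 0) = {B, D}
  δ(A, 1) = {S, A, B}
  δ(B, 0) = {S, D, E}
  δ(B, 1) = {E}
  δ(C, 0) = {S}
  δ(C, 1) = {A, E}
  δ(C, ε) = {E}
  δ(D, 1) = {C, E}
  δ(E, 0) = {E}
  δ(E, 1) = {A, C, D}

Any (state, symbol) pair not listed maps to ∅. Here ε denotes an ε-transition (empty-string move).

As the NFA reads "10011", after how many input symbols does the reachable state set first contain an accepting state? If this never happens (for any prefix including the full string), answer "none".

1

Start in {S}.
Read '1': S→{B}; now {B}.
None of the earlier sets intersect F, but {B} does.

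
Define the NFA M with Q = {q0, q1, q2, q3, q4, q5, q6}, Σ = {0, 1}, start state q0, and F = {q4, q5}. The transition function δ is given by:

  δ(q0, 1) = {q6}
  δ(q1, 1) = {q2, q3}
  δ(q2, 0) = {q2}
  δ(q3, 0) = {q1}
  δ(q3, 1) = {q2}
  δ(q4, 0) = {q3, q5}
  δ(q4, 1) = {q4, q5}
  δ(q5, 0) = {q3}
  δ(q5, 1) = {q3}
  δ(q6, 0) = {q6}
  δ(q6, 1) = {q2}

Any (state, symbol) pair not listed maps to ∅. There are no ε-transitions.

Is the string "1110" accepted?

No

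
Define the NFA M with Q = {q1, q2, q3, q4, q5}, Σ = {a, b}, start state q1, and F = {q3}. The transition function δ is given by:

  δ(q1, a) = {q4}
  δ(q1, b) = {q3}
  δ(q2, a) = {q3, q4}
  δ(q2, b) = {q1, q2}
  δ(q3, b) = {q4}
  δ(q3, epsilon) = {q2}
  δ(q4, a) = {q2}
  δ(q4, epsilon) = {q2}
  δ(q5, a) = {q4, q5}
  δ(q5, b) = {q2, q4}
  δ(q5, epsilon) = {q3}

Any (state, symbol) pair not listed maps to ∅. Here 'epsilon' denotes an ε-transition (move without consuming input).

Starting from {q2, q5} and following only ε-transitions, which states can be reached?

{q2, q3, q5}

Begin with {q2, q5}.
ε-move q5 → q3; add q3.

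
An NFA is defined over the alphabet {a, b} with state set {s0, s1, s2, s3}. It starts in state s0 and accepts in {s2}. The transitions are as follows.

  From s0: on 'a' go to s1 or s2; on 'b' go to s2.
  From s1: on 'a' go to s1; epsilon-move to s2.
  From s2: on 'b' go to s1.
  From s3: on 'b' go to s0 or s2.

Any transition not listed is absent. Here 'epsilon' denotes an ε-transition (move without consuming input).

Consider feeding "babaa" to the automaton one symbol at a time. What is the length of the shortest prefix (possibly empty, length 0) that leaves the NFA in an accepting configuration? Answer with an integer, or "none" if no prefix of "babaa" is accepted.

1

Start in {s0}.
Read 'b': s0→{s2}; now {s2}.
None of the earlier sets intersect F, but {s2} does.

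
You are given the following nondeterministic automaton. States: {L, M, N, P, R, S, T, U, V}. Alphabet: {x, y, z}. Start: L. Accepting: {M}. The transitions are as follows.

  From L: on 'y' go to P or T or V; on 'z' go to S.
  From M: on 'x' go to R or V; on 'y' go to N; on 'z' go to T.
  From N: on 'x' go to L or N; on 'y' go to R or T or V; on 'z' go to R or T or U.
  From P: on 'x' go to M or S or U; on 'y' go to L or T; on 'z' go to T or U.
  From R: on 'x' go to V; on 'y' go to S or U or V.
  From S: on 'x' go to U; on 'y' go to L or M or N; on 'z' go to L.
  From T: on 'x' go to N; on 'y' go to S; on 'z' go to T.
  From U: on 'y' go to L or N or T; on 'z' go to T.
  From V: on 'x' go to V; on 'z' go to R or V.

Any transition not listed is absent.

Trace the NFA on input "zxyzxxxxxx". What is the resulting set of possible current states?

Start in {L}.
Read 'z': L→{S}; now {S}.
Read 'x': S→{U}; now {U}.
Read 'y': U→{L, N, T}; now {L, N, T}.
Read 'z': L→{S}, N→{R, T, U}, T→{T}; now {R, S, T, U}.
Read 'x': R→{V}, S→{U}, T→{N}, U→∅; now {N, U, V}.
Read 'x': N→{L, N}, U→∅, V→{V}; now {L, N, V}.
Read 'x': L→∅, N→{L, N}, V→{V}; now {L, N, V}.
Read 'x': L→∅, N→{L, N}, V→{V}; now {L, N, V}.
Read 'x': L→∅, N→{L, N}, V→{V}; now {L, N, V}.
Read 'x': L→∅, N→{L, N}, V→{V}; now {L, N, V}.

{L, N, V}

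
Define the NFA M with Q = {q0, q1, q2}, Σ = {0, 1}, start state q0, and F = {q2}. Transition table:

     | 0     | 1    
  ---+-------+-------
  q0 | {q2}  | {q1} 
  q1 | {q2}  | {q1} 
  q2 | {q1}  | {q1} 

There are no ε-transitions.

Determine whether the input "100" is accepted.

No

Start in {q0}.
Read '1': q0→{q1}; now {q1}.
Read '0': q1→{q2}; now {q2}.
Read '0': q2→{q1}; now {q1}.
The final set {q1} contains no accepting state.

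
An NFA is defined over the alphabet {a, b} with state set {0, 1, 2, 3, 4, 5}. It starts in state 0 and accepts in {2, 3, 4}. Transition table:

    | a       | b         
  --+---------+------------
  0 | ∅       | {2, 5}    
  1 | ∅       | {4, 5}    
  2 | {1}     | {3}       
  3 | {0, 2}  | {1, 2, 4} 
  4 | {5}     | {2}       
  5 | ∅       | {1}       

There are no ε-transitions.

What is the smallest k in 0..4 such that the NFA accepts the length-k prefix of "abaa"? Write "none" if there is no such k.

none

Start in {0}.
Read 'a': 0→∅; now ∅.
The set is empty and remains empty for the remaining 3 symbols.
No reachable set along the way intersects F.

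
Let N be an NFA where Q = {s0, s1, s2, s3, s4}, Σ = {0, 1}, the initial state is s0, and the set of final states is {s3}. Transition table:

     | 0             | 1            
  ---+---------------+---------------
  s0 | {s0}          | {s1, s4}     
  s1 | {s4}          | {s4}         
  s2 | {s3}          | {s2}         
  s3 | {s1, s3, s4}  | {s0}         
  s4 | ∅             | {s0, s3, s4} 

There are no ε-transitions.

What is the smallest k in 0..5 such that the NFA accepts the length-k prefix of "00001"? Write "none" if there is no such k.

none

Start in {s0}.
Read '0': s0→{s0}; now {s0}.
Read '0': s0→{s0}; now {s0}.
Read '0': s0→{s0}; now {s0}.
Read '0': s0→{s0}; now {s0}.
Read '1': s0→{s1, s4}; now {s1, s4}.
No reachable set along the way intersects F.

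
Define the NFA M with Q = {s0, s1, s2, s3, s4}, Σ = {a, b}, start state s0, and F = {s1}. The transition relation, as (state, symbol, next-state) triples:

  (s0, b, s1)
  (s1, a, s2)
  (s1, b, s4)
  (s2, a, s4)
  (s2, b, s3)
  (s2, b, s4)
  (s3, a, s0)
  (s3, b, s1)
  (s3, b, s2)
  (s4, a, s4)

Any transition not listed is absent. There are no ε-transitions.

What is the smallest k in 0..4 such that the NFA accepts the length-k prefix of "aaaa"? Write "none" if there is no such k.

Start in {s0}.
Read 'a': {s0} → ∅.
The set is empty and remains empty for the remaining 3 symbols.
No reachable set along the way intersects F.

none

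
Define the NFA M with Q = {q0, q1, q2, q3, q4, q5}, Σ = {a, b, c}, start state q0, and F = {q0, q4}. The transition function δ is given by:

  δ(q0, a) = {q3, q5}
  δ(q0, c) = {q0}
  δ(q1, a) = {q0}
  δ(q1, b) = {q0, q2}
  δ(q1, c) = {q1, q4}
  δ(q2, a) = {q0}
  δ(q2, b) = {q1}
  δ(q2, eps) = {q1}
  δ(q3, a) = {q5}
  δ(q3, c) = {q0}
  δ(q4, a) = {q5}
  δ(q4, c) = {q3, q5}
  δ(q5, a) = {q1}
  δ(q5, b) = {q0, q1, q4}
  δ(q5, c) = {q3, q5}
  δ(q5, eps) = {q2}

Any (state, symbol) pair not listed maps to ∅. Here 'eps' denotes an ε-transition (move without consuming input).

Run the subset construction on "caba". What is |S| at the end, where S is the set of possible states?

Start in {q0}.
Read 'c': {q0} → {q0}.
Read 'a': {q0} → {q1, q2, q3, q5}.
Read 'b': {q1, q2, q3, q5} → {q0, q1, q2, q4}.
Read 'a': {q0, q1, q2, q4} → {q0, q1, q2, q3, q5}.
That set has 5 states.

5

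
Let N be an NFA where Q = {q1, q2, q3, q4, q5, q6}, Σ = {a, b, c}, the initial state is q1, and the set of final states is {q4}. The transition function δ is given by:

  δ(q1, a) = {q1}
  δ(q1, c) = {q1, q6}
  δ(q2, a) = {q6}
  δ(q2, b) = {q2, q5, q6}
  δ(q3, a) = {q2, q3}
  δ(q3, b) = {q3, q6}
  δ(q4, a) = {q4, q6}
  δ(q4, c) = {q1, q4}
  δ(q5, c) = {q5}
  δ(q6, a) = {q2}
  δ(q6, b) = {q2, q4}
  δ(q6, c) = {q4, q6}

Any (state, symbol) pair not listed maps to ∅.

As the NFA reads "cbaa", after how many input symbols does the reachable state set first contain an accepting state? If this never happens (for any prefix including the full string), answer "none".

2

Start in {q1}.
Read 'c': q1→{q1, q6}; now {q1, q6}.
Read 'b': q1→∅, q6→{q2, q4}; now {q2, q4}.
None of the earlier sets intersect F, but {q2, q4} does.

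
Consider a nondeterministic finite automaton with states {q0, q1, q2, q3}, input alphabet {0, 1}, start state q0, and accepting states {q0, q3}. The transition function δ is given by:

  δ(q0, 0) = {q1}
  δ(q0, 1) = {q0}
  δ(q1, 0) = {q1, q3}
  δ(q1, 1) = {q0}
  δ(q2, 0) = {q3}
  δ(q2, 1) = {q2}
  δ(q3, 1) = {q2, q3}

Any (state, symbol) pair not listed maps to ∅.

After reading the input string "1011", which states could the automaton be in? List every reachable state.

Start in {q0}.
Read '1': q0→{q0}; now {q0}.
Read '0': q0→{q1}; now {q1}.
Read '1': q1→{q0}; now {q0}.
Read '1': q0→{q0}; now {q0}.

{q0}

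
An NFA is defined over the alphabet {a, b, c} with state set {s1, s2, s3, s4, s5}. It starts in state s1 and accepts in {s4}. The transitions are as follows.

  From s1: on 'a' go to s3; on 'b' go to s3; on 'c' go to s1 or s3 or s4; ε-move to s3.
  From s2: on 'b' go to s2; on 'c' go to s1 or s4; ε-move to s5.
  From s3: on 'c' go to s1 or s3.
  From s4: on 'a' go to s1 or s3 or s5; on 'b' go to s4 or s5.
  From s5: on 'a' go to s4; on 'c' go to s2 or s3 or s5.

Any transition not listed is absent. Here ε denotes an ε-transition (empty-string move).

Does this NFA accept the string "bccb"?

Yes

Start: ε-closure({s1}) = {s1, s3}.
Read 'b': {s1, s3} → {s3}.
Read 'c': {s3} → {s1, s3}.
Read 'c': {s1, s3} → {s1, s3, s4}.
Read 'b': {s1, s3, s4} → {s3, s4, s5}.
The final set {s3, s4, s5} contains the accepting state s4.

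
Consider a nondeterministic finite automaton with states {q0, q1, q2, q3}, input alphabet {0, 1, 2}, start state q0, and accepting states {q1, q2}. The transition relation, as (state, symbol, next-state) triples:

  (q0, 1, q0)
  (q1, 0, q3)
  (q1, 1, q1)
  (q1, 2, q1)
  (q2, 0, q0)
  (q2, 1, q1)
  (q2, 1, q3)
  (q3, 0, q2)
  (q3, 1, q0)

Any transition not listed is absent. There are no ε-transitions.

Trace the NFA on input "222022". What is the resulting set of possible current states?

∅

Start in {q0}.
Read '2': q0→∅; now ∅.
The set is empty and remains empty for the remaining 5 symbols.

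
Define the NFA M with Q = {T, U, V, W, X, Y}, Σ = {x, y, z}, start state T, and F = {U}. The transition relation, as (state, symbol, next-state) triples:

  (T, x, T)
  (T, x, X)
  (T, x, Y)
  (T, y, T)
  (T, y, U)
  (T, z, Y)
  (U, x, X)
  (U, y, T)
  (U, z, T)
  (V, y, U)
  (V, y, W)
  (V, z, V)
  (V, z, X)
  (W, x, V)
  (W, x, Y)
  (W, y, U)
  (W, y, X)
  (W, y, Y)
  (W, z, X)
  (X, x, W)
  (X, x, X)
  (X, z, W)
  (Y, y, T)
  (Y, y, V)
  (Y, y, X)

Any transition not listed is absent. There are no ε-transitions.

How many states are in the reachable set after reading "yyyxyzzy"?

6

Start in {T}.
Read 'y': T→{T, U}; now {T, U}.
Read 'y': T→{T, U}, U→{T}; now {T, U}.
Read 'y': T→{T, U}, U→{T}; now {T, U}.
Read 'x': T→{T, X, Y}, U→{X}; now {T, X, Y}.
Read 'y': T→{T, U}, X→∅, Y→{T, V, X}; now {T, U, V, X}.
Read 'z': T→{Y}, U→{T}, V→{V, X}, X→{W}; now {T, V, W, X, Y}.
Read 'z': T→{Y}, V→{V, X}, W→{X}, X→{W}, Y→∅; now {V, W, X, Y}.
Read 'y': V→{U, W}, W→{U, X, Y}, X→∅, Y→{T, V, X}; now {T, U, V, W, X, Y}.
That set has 6 states.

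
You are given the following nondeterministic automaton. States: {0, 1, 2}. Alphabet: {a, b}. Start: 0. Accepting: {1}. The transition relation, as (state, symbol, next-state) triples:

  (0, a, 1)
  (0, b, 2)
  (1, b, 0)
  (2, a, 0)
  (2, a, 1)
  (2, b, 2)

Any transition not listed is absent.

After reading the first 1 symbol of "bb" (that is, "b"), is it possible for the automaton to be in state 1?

Start in {0}.
Read 'b': {0} → {2}.
State 1 is not in {2}.

No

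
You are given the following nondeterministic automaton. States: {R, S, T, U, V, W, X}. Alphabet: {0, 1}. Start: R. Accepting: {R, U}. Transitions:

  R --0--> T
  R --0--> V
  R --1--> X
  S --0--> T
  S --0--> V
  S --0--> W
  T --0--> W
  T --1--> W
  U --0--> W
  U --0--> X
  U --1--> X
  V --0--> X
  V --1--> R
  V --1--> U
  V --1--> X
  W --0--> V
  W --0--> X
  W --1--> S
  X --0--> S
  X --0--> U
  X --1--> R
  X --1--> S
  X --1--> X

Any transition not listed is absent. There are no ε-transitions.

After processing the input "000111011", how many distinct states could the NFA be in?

3

Start in {R}.
Read '0': {R} → {T, V}.
Read '0': {T, V} → {W, X}.
Read '0': {W, X} → {S, U, V, X}.
Read '1': {S, U, V, X} → {R, S, U, X}.
Read '1': {R, S, U, X} → {R, S, X}.
Read '1': {R, S, X} → {R, S, X}.
Read '0': {R, S, X} → {S, T, U, V, W}.
Read '1': {S, T, U, V, W} → {R, S, U, W, X}.
Read '1': {R, S, U, W, X} → {R, S, X}.
That set has 3 states.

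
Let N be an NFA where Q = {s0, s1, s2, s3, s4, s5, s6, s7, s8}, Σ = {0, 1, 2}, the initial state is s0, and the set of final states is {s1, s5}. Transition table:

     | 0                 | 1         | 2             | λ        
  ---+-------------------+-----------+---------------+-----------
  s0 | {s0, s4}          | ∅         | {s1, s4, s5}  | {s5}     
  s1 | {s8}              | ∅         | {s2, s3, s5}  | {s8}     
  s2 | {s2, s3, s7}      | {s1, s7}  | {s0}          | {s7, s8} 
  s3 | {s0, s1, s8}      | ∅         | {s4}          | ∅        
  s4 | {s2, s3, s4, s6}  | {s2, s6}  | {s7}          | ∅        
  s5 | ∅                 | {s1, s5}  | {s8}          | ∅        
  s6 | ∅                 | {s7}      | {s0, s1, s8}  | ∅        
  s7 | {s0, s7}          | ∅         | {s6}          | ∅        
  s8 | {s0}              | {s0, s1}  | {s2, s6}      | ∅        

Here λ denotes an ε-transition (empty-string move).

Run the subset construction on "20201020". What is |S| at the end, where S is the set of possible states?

Start: ε-closure({s0}) = {s0, s5}.
Read '2': s0→{s1, s4, s5}, s5→{s8}; now {s1, s4, s5, s8}.
Read '0': s1→{s8}, s4→{s2, s3, s4, s6}, s5→∅, s8→{s0}; union {s0, s2, s3, s4, s6, s8}; ε-closure = {s0, s2, s3, s4, s5, s6, s7, s8}.
Read '2': s0→{s1, s4, s5}, s2→{s0}, s3→{s4}, s4→{s7}, s5→{s8}, s6→{s0, s1, s8}, s7→{s6}, s8→{s2, s6}; now {s0, s1, s2, s4, s5, s6, s7, s8}.
Read '0': s0→{s0, s4}, s1→{s8}, s2→{s2, s3, s7}, s4→{s2, s3, s4, s6}, s5→∅, s6→∅, s7→{s0, s7}, s8→{s0}; union {s0, s2, s3, s4, s6, s7, s8}; ε-closure = {s0, s2, s3, s4, s5, s6, s7, s8}.
Read '1': s0→∅, s2→{s1, s7}, s3→∅, s4→{s2, s6}, s5→{s1, s5}, s6→{s7}, s7→∅, s8→{s0, s1}; union {s0, s1, s2, s5, s6, s7}; ε-closure = {s0, s1, s2, s5, s6, s7, s8}.
Read '0': s0→{s0, s4}, s1→{s8}, s2→{s2, s3, s7}, s5→∅, s6→∅, s7→{s0, s7}, s8→{s0}; union {s0, s2, s3, s4, s7, s8}; ε-closure = {s0, s2, s3, s4, s5, s7, s8}.
Read '2': s0→{s1, s4, s5}, s2→{s0}, s3→{s4}, s4→{s7}, s5→{s8}, s7→{s6}, s8→{s2, s6}; now {s0, s1, s2, s4, s5, s6, s7, s8}.
Read '0': s0→{s0, s4}, s1→{s8}, s2→{s2, s3, s7}, s4→{s2, s3, s4, s6}, s5→∅, s6→∅, s7→{s0, s7}, s8→{s0}; union {s0, s2, s3, s4, s6, s7, s8}; ε-closure = {s0, s2, s3, s4, s5, s6, s7, s8}.
That set has 8 states.

8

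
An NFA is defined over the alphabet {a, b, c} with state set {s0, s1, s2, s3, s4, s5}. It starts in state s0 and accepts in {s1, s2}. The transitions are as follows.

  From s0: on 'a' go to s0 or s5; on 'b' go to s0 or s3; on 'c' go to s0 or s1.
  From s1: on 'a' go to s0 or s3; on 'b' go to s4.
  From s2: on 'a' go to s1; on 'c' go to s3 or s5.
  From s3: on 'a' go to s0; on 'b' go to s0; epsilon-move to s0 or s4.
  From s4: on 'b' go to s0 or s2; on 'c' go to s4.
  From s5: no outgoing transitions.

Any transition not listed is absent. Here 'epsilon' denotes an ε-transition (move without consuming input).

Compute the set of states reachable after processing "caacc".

{s0, s1}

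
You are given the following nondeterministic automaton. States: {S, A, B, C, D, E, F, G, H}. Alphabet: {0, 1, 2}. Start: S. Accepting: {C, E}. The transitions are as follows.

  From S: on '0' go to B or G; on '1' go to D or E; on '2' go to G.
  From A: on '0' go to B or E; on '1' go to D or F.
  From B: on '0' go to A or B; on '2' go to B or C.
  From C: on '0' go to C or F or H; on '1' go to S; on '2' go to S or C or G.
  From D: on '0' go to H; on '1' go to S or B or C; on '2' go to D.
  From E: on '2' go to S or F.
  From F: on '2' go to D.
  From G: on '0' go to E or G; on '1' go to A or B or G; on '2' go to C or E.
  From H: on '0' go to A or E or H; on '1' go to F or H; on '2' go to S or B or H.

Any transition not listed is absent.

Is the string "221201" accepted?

Start in {S}.
Read '2': {S} → {G}.
Read '2': {G} → {C, E}.
Read '1': {C, E} → {S}.
Read '2': {S} → {G}.
Read '0': {G} → {E, G}.
Read '1': {E, G} → {A, B, G}.
The final set {A, B, G} contains no accepting state.

No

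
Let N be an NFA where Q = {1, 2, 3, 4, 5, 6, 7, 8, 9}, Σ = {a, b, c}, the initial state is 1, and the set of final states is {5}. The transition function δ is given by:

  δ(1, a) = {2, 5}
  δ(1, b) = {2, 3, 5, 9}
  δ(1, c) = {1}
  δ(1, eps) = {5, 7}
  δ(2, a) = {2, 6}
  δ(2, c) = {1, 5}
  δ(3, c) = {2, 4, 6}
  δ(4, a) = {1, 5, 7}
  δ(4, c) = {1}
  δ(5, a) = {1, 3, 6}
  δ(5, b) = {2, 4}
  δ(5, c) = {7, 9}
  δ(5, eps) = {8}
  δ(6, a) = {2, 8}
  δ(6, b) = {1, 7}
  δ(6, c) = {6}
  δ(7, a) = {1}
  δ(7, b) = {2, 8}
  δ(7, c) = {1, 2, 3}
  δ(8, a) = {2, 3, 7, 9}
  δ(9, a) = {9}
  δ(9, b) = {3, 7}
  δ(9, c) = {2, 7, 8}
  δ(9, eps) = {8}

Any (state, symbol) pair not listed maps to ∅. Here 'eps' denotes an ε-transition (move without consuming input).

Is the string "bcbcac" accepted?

Yes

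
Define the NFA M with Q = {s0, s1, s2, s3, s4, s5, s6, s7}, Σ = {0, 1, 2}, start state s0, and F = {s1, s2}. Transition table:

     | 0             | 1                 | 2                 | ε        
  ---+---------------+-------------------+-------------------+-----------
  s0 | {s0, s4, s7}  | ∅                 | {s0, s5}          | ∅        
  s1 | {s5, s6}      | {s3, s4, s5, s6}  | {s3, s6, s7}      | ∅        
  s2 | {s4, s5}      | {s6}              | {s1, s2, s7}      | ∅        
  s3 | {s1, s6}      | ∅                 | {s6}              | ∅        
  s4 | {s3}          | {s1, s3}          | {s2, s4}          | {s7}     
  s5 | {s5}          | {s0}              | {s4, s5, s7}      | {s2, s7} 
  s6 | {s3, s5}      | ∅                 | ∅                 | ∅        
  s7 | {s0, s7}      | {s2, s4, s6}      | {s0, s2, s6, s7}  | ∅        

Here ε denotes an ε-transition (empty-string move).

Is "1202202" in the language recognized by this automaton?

No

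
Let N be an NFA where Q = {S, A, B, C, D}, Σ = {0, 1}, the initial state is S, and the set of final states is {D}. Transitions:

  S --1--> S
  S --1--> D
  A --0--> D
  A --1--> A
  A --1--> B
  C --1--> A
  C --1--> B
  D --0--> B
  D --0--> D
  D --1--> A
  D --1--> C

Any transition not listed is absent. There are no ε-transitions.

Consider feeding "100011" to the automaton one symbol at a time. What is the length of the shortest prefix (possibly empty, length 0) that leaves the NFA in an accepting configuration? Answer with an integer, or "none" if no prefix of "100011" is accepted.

Start in {S}.
Read '1': S→{S, D}; now {S, D}.
None of the earlier sets intersect F, but {S, D} does.

1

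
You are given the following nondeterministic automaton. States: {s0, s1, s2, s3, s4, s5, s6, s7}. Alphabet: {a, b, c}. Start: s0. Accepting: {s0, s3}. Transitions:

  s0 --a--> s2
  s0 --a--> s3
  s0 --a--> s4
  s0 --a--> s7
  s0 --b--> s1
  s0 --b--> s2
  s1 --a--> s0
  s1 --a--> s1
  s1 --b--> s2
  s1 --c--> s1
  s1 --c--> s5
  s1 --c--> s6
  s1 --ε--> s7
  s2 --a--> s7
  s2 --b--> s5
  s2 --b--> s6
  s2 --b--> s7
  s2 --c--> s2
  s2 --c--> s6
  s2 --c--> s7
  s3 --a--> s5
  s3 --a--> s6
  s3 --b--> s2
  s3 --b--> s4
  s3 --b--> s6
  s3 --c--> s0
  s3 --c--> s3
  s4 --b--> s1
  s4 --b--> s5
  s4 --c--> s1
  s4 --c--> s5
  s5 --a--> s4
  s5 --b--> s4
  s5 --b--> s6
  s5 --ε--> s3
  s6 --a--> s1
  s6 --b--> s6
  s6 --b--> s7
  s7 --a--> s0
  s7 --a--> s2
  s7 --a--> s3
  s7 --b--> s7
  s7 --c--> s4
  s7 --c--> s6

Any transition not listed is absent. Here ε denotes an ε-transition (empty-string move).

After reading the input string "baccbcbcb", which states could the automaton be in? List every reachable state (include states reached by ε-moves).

{s1, s2, s3, s4, s5, s6, s7}

Start in {s0}.
Read 'b': s0→{s1, s2}; union {s1, s2}; ε-closure = {s1, s2, s7}.
Read 'a': s1→{s0, s1}, s2→{s7}, s7→{s0, s2, s3}; now {s0, s1, s2, s3, s7}.
Read 'c': s0→∅, s1→{s1, s5, s6}, s2→{s2, s6, s7}, s3→{s0, s3}, s7→{s4, s6}; now {s0, s1, s2, s3, s4, s5, s6, s7}.
Read 'c': s0→∅, s1→{s1, s5, s6}, s2→{s2, s6, s7}, s3→{s0, s3}, s4→{s1, s5}, s5→∅, s6→∅, s7→{s4, s6}; now {s0, s1, s2, s3, s4, s5, s6, s7}.
Read 'b': s0→{s1, s2}, s1→{s2}, s2→{s5, s6, s7}, s3→{s2, s4, s6}, s4→{s1, s5}, s5→{s4, s6}, s6→{s6, s7}, s7→{s7}; union {s1, s2, s4, s5, s6, s7}; ε-closure = {s1, s2, s3, s4, s5, s6, s7}.
Read 'c': s1→{s1, s5, s6}, s2→{s2, s6, s7}, s3→{s0, s3}, s4→{s1, s5}, s5→∅, s6→∅, s7→{s4, s6}; now {s0, s1, s2, s3, s4, s5, s6, s7}.
Read 'b': s0→{s1, s2}, s1→{s2}, s2→{s5, s6, s7}, s3→{s2, s4, s6}, s4→{s1, s5}, s5→{s4, s6}, s6→{s6, s7}, s7→{s7}; union {s1, s2, s4, s5, s6, s7}; ε-closure = {s1, s2, s3, s4, s5, s6, s7}.
Read 'c': s1→{s1, s5, s6}, s2→{s2, s6, s7}, s3→{s0, s3}, s4→{s1, s5}, s5→∅, s6→∅, s7→{s4, s6}; now {s0, s1, s2, s3, s4, s5, s6, s7}.
Read 'b': s0→{s1, s2}, s1→{s2}, s2→{s5, s6, s7}, s3→{s2, s4, s6}, s4→{s1, s5}, s5→{s4, s6}, s6→{s6, s7}, s7→{s7}; union {s1, s2, s4, s5, s6, s7}; ε-closure = {s1, s2, s3, s4, s5, s6, s7}.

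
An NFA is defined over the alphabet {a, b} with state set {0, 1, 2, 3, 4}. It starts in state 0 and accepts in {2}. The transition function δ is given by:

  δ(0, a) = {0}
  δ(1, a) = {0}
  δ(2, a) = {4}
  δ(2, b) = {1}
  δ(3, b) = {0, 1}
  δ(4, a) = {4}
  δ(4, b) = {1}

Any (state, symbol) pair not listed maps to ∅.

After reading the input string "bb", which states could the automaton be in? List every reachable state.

∅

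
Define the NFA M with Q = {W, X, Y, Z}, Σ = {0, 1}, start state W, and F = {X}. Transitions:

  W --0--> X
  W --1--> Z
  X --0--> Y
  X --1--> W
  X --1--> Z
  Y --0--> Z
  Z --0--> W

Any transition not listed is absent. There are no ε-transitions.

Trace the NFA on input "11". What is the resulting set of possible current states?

Start in {W}.
Read '1': W→{Z}; now {Z}.
Read '1': Z→∅; now ∅.

∅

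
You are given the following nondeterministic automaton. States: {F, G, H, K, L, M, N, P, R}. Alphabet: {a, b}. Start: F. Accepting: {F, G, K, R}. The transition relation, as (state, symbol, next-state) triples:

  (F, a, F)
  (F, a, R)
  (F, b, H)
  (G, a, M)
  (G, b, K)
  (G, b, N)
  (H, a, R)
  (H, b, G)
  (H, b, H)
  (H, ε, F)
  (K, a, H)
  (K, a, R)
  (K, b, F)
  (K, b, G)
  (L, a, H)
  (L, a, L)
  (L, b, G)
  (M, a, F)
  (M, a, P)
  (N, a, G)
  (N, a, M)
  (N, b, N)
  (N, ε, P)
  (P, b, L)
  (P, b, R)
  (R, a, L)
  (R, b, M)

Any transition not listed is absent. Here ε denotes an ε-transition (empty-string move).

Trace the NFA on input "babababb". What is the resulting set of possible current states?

Start in {F}.
Read 'b': F→{H}; union {H}; ε-closure = {F, H}.
Read 'a': F→{F, R}, H→{R}; now {F, R}.
Read 'b': F→{H}, R→{M}; union {H, M}; ε-closure = {F, H, M}.
Read 'a': F→{F, R}, H→{R}, M→{F, P}; now {F, P, R}.
Read 'b': F→{H}, P→{L, R}, R→{M}; union {H, L, M, R}; ε-closure = {F, H, L, M, R}.
Read 'a': F→{F, R}, H→{R}, L→{H, L}, M→{F, P}, R→{L}; now {F, H, L, P, R}.
Read 'b': F→{H}, H→{G, H}, L→{G}, P→{L, R}, R→{M}; union {G, H, L, M, R}; ε-closure = {F, G, H, L, M, R}.
Read 'b': F→{H}, G→{K, N}, H→{G, H}, L→{G}, M→∅, R→{M}; union {G, H, K, M, N}; ε-closure = {F, G, H, K, M, N, P}.

{F, G, H, K, M, N, P}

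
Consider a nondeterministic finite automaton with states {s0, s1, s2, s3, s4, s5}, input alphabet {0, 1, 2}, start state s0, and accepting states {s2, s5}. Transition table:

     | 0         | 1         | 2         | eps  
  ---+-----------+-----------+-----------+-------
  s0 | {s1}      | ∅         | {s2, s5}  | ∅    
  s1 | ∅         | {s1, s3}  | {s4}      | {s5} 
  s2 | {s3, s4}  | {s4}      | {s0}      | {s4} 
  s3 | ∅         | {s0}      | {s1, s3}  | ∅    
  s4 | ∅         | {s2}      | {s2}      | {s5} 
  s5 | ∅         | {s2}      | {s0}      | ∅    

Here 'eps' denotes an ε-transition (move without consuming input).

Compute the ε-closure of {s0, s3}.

{s0, s3}

Begin with {s0, s3}.
No ε-moves leave this set, so the closure equals the set itself.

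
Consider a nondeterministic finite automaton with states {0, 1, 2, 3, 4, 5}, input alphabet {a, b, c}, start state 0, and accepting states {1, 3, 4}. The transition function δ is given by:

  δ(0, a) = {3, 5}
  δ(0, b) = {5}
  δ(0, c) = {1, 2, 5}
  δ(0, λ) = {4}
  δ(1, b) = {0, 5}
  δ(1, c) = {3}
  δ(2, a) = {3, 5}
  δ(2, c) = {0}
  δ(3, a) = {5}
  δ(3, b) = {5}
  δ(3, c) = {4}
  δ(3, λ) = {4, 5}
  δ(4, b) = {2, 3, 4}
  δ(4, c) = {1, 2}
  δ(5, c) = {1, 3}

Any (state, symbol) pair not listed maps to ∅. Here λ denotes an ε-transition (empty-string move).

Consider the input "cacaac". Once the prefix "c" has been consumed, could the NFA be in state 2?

Start: ε-closure({0}) = {0, 4}.
Read 'c': 0→{1, 2, 5}, 4→{1, 2}; now {1, 2, 5}.
State 2 is in {1, 2, 5}.

Yes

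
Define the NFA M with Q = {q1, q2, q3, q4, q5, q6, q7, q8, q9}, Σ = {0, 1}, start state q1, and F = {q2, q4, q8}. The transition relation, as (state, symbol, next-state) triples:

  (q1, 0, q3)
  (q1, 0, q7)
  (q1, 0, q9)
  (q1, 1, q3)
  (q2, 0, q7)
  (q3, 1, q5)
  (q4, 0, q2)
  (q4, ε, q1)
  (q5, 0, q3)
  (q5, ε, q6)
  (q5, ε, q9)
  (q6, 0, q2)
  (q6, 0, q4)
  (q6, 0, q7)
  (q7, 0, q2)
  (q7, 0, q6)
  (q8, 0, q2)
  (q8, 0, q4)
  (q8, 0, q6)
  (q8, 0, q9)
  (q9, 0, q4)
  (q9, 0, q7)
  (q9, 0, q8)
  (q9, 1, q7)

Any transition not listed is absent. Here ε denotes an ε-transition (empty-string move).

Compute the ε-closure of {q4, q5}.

{q1, q4, q5, q6, q9}

Begin with {q4, q5}.
ε-move q4 → q1; add q1.
ε-move q5 → q6; add q6.
ε-move q5 → q9; add q9.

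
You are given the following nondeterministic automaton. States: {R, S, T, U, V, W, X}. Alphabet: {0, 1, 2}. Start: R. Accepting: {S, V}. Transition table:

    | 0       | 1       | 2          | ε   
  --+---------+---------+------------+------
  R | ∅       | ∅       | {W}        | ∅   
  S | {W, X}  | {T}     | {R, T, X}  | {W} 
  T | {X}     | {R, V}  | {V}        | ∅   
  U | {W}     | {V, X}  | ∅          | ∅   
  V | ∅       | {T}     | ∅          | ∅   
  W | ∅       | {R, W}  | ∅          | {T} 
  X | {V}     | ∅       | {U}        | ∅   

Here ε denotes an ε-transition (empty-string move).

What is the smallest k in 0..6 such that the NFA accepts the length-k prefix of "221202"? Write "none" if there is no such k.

2

Start in {R}.
Read '2': R→{W}; union {W}; ε-closure = {T, W}.
Read '2': T→{V}, W→∅; now {V}.
None of the earlier sets intersect F, but {V} does.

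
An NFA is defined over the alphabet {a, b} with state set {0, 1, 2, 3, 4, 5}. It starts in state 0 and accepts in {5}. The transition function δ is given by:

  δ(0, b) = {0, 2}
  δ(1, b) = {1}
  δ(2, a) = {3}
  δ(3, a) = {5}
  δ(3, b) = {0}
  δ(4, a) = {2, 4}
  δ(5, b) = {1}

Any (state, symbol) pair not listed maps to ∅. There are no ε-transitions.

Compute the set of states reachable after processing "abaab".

Start in {0}.
Read 'a': {0} → ∅.
The set is empty and remains empty for the remaining 4 symbols.

∅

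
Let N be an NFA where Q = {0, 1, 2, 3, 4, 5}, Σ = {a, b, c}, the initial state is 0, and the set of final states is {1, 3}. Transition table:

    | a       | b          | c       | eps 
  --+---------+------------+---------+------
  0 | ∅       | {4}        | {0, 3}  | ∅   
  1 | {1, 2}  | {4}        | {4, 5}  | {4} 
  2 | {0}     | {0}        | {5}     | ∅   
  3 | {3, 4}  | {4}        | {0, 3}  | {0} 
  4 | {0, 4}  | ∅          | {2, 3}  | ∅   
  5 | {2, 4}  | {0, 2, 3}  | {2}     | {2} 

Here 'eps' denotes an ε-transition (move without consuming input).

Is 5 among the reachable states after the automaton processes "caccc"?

Yes

Start in {0}.
Read 'c': 0→{0, 3}; now {0, 3}.
Read 'a': 0→∅, 3→{3, 4}; union {3, 4}; ε-closure = {0, 3, 4}.
Read 'c': 0→{0, 3}, 3→{0, 3}, 4→{2, 3}; now {0, 2, 3}.
Read 'c': 0→{0, 3}, 2→{5}, 3→{0, 3}; union {0, 3, 5}; ε-closure = {0, 2, 3, 5}.
Read 'c': 0→{0, 3}, 2→{5}, 3→{0, 3}, 5→{2}; now {0, 2, 3, 5}.
State 5 is in {0, 2, 3, 5}.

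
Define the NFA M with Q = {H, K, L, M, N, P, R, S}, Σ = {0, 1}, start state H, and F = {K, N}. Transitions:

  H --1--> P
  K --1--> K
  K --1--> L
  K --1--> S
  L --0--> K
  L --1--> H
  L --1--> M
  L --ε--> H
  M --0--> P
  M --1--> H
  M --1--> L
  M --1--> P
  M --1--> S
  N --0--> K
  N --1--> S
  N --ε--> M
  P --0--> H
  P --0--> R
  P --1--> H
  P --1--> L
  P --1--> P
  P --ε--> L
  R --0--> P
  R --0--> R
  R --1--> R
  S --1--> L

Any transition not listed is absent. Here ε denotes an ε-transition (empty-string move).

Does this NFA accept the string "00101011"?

Start in {H}.
Read '0': H→∅; now ∅.
The set is empty and remains empty for the remaining 7 symbols.
The final set ∅ contains no accepting state.

No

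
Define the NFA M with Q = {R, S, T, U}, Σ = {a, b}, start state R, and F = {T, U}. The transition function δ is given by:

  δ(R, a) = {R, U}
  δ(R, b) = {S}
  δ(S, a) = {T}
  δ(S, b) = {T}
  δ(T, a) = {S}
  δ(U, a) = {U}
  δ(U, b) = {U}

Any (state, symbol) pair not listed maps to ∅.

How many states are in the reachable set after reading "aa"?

2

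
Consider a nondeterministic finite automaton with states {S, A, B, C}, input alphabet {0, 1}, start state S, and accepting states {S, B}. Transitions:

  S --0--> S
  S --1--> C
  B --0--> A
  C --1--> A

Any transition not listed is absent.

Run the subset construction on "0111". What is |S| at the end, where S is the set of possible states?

0

Start in {S}.
Read '0': {S} → {S}.
Read '1': {S} → {C}.
Read '1': {C} → {A}.
Read '1': {A} → ∅.
That set has 0 states.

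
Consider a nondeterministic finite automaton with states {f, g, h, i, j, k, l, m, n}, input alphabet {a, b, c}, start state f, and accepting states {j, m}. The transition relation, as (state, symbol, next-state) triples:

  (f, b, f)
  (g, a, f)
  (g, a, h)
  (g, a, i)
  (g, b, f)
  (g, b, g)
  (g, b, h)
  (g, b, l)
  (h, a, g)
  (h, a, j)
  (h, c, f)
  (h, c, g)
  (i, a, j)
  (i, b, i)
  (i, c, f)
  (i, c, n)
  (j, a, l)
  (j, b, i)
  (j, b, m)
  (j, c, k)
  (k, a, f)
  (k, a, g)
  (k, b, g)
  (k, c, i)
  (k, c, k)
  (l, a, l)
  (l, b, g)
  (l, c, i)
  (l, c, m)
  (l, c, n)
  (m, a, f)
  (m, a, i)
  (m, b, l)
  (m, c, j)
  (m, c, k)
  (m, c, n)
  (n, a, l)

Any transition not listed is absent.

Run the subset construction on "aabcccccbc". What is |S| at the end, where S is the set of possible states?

Start in {f}.
Read 'a': {f} → ∅.
The set is empty and remains empty for the remaining 9 symbols.
That set has 0 states.

0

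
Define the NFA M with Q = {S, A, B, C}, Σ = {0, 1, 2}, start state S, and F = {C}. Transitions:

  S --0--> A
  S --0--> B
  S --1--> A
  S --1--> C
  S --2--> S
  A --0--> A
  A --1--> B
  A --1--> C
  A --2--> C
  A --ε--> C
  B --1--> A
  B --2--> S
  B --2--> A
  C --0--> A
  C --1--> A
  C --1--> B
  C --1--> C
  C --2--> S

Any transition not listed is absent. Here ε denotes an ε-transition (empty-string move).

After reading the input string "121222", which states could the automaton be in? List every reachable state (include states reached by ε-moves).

Start in {S}.
Read '1': S→{A, C}; now {A, C}.
Read '2': A→{C}, C→{S}; now {S, C}.
Read '1': S→{A, C}, C→{A, B, C}; now {A, B, C}.
Read '2': A→{C}, B→{S, A}, C→{S}; now {S, A, C}.
Read '2': S→{S}, A→{C}, C→{S}; now {S, C}.
Read '2': S→{S}, C→{S}; now {S}.

{S}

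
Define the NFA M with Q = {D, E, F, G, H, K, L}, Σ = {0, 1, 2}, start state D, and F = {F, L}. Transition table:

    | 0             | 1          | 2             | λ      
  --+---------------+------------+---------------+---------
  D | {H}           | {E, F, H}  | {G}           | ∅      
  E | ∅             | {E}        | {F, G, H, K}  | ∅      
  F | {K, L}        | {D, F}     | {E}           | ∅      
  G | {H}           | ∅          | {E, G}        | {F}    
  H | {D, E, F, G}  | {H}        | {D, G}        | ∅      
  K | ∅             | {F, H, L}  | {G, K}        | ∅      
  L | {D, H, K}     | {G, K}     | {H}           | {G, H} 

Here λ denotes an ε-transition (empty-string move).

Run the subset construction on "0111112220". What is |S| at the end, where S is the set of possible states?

7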